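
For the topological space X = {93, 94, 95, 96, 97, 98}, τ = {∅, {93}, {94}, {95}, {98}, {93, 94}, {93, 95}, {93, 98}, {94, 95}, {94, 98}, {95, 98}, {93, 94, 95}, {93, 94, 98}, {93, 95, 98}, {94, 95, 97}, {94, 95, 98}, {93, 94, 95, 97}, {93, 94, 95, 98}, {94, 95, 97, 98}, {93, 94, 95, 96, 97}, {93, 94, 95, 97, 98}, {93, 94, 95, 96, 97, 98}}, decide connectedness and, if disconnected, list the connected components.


(X, τ) is disconnected; components = [{98}, {93, 94, 95, 96, 97}].

Find clopen sets (U ∈ τ with X ∖ U ∈ τ):
  U = ∅, X ∖ U = {93, 94, 95, 96, 97, 98} — both open, so U is clopen.
  U = {98}, X ∖ U = {93, 94, 95, 96, 97} — both open, so U is clopen.
  U = {93, 94, 95, 96, 97}, X ∖ U = {98} — both open, so U is clopen.
  U = {93, 94, 95, 96, 97, 98}, X ∖ U = ∅ — both open, so U is clopen.
Nontrivial clopen(s) exist: e.g. {93, 94, 95, 96, 97}. So (X, τ) is disconnected.
Compute connected components by grouping points that agree on all clopens:
  component: {98}
  component: {93, 94, 95, 96, 97}


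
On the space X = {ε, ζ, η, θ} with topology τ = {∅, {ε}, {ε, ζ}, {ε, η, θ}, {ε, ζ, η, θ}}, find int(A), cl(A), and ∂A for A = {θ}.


int(A) = ∅, cl(A) = {η, θ}, ∂A = {η, θ}.

Closed sets in (X, τ) are complements of opens:
  closed(X, τ) = {∅, {ζ}, {η, θ}, {ζ, η, θ}, {ε, ζ, η, θ}}.
int(A) = ⋃ {U ∈ τ : U ⊆ A}. Opens contained in A: ∅.
Taking the union of these: int(A) = ∅.
cl(A) = ⋂ {C closed : A ⊆ C}. Closed sets containing A: {η, θ}, {ζ, η, θ}, {ε, ζ, η, θ}.
Intersecting these: cl(A) = {η, θ}.
∂A = cl(A) ∖ int(A) = {η, θ} ∖ ∅ = {η, θ}.


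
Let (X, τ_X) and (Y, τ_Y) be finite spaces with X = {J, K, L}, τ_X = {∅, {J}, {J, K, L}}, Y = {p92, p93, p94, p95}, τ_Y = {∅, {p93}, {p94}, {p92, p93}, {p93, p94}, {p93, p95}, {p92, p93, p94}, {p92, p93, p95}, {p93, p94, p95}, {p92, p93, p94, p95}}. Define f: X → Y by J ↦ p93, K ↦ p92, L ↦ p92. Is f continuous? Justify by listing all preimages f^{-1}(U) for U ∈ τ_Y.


f IS continuous.

Compute f^{-1}(U) for each U ∈ τ_Y:
  U = ∅: f^{-1}(U) = ∅ ∈ τ_X ✓.
  U = {p93}: f^{-1}(U) = {J} ∈ τ_X ✓.
  U = {p94}: f^{-1}(U) = ∅ ∈ τ_X ✓.
  U = {p92, p93}: f^{-1}(U) = {J, K, L} ∈ τ_X ✓.
  U = {p93, p94}: f^{-1}(U) = {J} ∈ τ_X ✓.
  U = {p93, p95}: f^{-1}(U) = {J} ∈ τ_X ✓.
  U = {p92, p93, p94}: f^{-1}(U) = {J, K, L} ∈ τ_X ✓.
  U = {p92, p93, p95}: f^{-1}(U) = {J, K, L} ∈ τ_X ✓.
  U = {p93, p94, p95}: f^{-1}(U) = {J} ∈ τ_X ✓.
  U = {p92, p93, p94, p95}: f^{-1}(U) = {J, K, L} ∈ τ_X ✓.
Every preimage lies in τ_X, so f IS continuous.


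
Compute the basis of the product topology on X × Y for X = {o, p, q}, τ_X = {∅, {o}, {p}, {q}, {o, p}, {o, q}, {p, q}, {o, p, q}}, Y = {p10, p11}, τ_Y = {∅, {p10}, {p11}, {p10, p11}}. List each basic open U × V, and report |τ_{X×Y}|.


Basis B = {∅ × ∅, {o} × {p10}, {o} × {p11}, {p} × {p10}, {p} × {p11}, {q} × {p10}, {q} × {p11}, {o} × {p10, p11}, {o, p} × {p10}, {o, q} × {p10}, {o, p} × {p11}, {o, q} × {p11}, {p} × {p10, p11}, {p, q} × {p10}, {p, q} × {p11}, {q} × {p10, p11}, {o, p, q} × {p10}, {o, p, q} × {p11}, {o, p} × {p10, p11}, {o, q} × {p10, p11}, {p, q} × {p10, p11}, {o, p, q} × {p10, p11}}; |τ_{X×Y}| = 64.

Enumerate products U × V with U ∈ τ_X, V ∈ τ_Y (deduplicated):
  ∅ × ∅ = {} (∅)
  {o} × {p10} = {(o,p10)}
  {o} × {p11} = {(o,p11)}
  {p} × {p10} = {(p,p10)}
  {p} × {p11} = {(p,p11)}
  {q} × {p10} = {(q,p10)}
  {q} × {p11} = {(q,p11)}
  {o} × {p10, p11} = {(o,p10), (o,p11)}
  {o, p} × {p10} = {(o,p10), (p,p10)}
  {o, q} × {p10} = {(o,p10), (q,p10)}
  {o, p} × {p11} = {(o,p11), (p,p11)}
  {o, q} × {p11} = {(o,p11), (q,p11)}
  {p} × {p10, p11} = {(p,p10), (p,p11)}
  {p, q} × {p10} = {(p,p10), (q,p10)}
  {p, q} × {p11} = {(p,p11), (q,p11)}
  {q} × {p10, p11} = {(q,p10), (q,p11)}
  {o, p, q} × {p10} = {(o,p10), (p,p10), (q,p10)}
  {o, p, q} × {p11} = {(o,p11), (p,p11), (q,p11)}
  {o, p} × {p10, p11} = {(o,p10), (o,p11), (p,p10), (p,p11)}
  {o, q} × {p10, p11} = {(o,p10), (o,p11), (q,p10), (q,p11)}
  {p, q} × {p10, p11} = {(p,p10), (p,p11), (q,p10), (q,p11)}
  {o, p, q} × {p10, p11} = {(o,p10), (o,p11), (p,p10), (p,p11), (q,p10), (q,p11)}
These 22 distinct sets form the basis B.
Close under arbitrary unions to get τ_{X×Y}; counting gives |τ_{X×Y}| = 64.


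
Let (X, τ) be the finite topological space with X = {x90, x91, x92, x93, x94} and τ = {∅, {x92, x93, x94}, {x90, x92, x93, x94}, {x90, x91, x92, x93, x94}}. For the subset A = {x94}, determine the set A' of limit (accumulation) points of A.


A' = {x90, x91, x92, x93}

For each x ∈ X, list the open sets U ∈ τ with x ∈ U, then check whether U ∩ (A ∖ {x}) ≠ ∅ for every such U.
  x = x90: opens ∋ x are {x90, x92, x93, x94}, {x90, x91, x92, x93, x94}; each meets A ∖ {x90}, so x IS a limit point.
  x = x91: opens ∋ x are {x90, x91, x92, x93, x94}; each meets A ∖ {x91}, so x IS a limit point.
  x = x92: opens ∋ x are {x92, x93, x94}, {x90, x92, x93, x94}, {x90, x91, x92, x93, x94}; each meets A ∖ {x92}, so x IS a limit point.
  x = x93: opens ∋ x are {x92, x93, x94}, {x90, x92, x93, x94}, {x90, x91, x92, x93, x94}; each meets A ∖ {x93}, so x IS a limit point.
  x = x94: open {x92, x93, x94} ∋ x has {x92, x93, x94} ∩ (A ∖ {x94}) = ∅, so x is NOT a limit point.
Collecting: A' = {x90, x91, x92, x93}.


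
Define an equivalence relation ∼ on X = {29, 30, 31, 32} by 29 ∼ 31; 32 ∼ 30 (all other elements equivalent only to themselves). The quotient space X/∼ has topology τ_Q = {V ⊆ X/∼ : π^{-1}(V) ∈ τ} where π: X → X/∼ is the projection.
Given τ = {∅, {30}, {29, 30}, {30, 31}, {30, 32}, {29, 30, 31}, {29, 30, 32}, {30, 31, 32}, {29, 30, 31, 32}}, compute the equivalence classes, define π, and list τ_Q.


X/∼ = {[29=31], [30=32]}; |τ_Q| = 3.

Equivalence classes: [29=31], [30=32].
Quotient map π: X → X/∼ sends 29 ↦ [29=31], 30 ↦ [30=32], 31 ↦ [29=31], 32 ↦ [30=32].
For each subset V ⊆ X/∼, compute π^{-1}(V) ⊆ X and check whether π^{-1}(V) ∈ τ. V is open in τ_Q iff π^{-1}(V) ∈ τ.
  V = {}: π^{-1}(V) = ∅ ∈ τ ✓.
  V = {[29=31]}: π^{-1}(V) = {29, 31} ∉ τ ✗.
  V = {[30=32]}: π^{-1}(V) = {30, 32} ∈ τ ✓.
  V = {[29=31], [30=32]}: π^{-1}(V) = {29, 30, 31, 32} ∈ τ ✓.
Open sets in the quotient: τ_Q = {{}, {[30=32]}, {[29=31], [30=32]}} (3 elements).


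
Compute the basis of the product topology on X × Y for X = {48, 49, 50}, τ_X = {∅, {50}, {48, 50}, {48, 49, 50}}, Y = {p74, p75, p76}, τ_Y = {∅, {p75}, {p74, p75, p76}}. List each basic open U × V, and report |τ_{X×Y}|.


Basis B = {∅ × ∅, {50} × {p75}, {48, 50} × {p75}, {48, 49, 50} × {p75}, {50} × {p74, p75, p76}, {48, 50} × {p74, p75, p76}, {48, 49, 50} × {p74, p75, p76}}; |τ_{X×Y}| = 10.

Enumerate products U × V with U ∈ τ_X, V ∈ τ_Y (deduplicated):
  ∅ × ∅ = {} (∅)
  {50} × {p75} = {(50,p75)}
  {48, 50} × {p75} = {(48,p75), (50,p75)}
  {48, 49, 50} × {p75} = {(48,p75), (49,p75), (50,p75)}
  {50} × {p74, p75, p76} = {(50,p74), (50,p75), (50,p76)}
  {48, 50} × {p74, p75, p76} = {(48,p74), (48,p75), (48,p76), (50,p74), (50,p75), (50,p76)}
  {48, 49, 50} × {p74, p75, p76} = {(48,p74), (48,p75), (48,p76), (49,p74), (49,p75), (49,p76), (50,p74), (50,p75), (50,p76)}
These 7 distinct sets form the basis B.
Close under arbitrary unions to get τ_{X×Y}; counting gives |τ_{X×Y}| = 10.


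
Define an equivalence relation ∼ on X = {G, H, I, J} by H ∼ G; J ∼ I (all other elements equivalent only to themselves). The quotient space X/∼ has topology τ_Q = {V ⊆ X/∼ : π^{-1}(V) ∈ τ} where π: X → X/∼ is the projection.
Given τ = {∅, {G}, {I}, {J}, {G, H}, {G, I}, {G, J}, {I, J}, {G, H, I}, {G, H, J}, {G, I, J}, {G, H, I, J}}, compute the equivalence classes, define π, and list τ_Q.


X/∼ = {[G=H], [I=J]}; |τ_Q| = 4.

Equivalence classes: [G=H], [I=J].
Quotient map π: X → X/∼ sends G ↦ [G=H], H ↦ [G=H], I ↦ [I=J], J ↦ [I=J].
For each subset V ⊆ X/∼, compute π^{-1}(V) ⊆ X and check whether π^{-1}(V) ∈ τ. V is open in τ_Q iff π^{-1}(V) ∈ τ.
  V = {}: π^{-1}(V) = ∅ ∈ τ ✓.
  V = {[G=H]}: π^{-1}(V) = {G, H} ∈ τ ✓.
  V = {[I=J]}: π^{-1}(V) = {I, J} ∈ τ ✓.
  V = {[G=H], [I=J]}: π^{-1}(V) = {G, H, I, J} ∈ τ ✓.
Open sets in the quotient: τ_Q = {{}, {[G=H]}, {[I=J]}, {[G=H], [I=J]}} (4 elements).


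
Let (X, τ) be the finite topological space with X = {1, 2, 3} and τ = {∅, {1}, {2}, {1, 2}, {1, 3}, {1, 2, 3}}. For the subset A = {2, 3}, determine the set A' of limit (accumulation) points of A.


A' = ∅

For each x ∈ X, list the open sets U ∈ τ with x ∈ U, then check whether U ∩ (A ∖ {x}) ≠ ∅ for every such U.
  x = 1: open {1} ∋ x has {1} ∩ (A ∖ {1}) = ∅, so x is NOT a limit point.
  x = 2: open {2} ∋ x has {2} ∩ (A ∖ {2}) = ∅, so x is NOT a limit point.
  x = 3: open {1, 3} ∋ x has {1, 3} ∩ (A ∖ {3}) = ∅, so x is NOT a limit point.
Collecting: A' = ∅.


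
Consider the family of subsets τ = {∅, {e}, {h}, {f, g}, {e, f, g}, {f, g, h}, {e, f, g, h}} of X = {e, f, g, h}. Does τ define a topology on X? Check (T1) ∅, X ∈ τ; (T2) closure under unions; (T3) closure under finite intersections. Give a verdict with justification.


τ is NOT a topology on X.

Axiom (T1): ∅ ∈ τ? Yes; X ∈ τ? Yes.
Axiom (T2/T3): check pairwise unions and intersections of members of τ.
Counterexample for (T2): {e} ∪ {h} = {e, h} ∉ τ. Therefore τ is NOT a topology.


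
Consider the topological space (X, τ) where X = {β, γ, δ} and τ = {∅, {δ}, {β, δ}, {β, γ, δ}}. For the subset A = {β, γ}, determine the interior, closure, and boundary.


int(A) = ∅, cl(A) = {β, γ}, ∂A = {β, γ}.

Closed sets in (X, τ) are complements of opens:
  closed(X, τ) = {∅, {γ}, {β, γ}, {β, γ, δ}}.
int(A) = ⋃ {U ∈ τ : U ⊆ A}. Opens contained in A: ∅.
Taking the union of these: int(A) = ∅.
cl(A) = ⋂ {C closed : A ⊆ C}. Closed sets containing A: {β, γ}, {β, γ, δ}.
Intersecting these: cl(A) = {β, γ}.
∂A = cl(A) ∖ int(A) = {β, γ} ∖ ∅ = {β, γ}.


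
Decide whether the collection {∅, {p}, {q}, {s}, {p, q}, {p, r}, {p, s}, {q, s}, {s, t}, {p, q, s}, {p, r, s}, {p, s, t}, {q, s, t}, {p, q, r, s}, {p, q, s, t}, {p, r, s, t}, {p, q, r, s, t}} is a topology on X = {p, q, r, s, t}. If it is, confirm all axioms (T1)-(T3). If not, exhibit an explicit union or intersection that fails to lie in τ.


τ is NOT a topology on X.

Axiom (T1): ∅ ∈ τ? Yes; X ∈ τ? Yes.
Axiom (T2/T3): check pairwise unions and intersections of members of τ.
Counterexample for (T2): {q} ∪ {p, r} = {p, q, r} ∉ τ. Therefore τ is NOT a topology.


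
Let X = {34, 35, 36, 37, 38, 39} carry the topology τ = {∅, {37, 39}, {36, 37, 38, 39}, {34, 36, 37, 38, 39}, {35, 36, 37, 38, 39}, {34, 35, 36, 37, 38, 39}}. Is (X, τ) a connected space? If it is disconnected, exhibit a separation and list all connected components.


(X, τ) is connected.

Find clopen sets (U ∈ τ with X ∖ U ∈ τ):
  U = ∅, X ∖ U = {34, 35, 36, 37, 38, 39} — both open, so U is clopen.
  U = {34, 35, 36, 37, 38, 39}, X ∖ U = ∅ — both open, so U is clopen.
Only trivial clopens (∅ and X) exist, so (X, τ) is connected.
Compute connected components by grouping points that agree on all clopens:
  component: {34, 35, 36, 37, 38, 39}


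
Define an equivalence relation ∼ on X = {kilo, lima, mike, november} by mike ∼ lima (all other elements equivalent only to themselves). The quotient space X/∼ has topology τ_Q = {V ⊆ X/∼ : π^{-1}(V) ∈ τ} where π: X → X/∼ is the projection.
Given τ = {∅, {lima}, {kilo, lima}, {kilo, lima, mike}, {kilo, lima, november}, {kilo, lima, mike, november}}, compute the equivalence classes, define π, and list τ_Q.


X/∼ = {[kilo], [lima=mike], [november]}; |τ_Q| = 3.

Equivalence classes: [kilo], [lima=mike], [november].
Quotient map π: X → X/∼ sends kilo ↦ [kilo], lima ↦ [lima=mike], mike ↦ [lima=mike], november ↦ [november].
For each subset V ⊆ X/∼, compute π^{-1}(V) ⊆ X and check whether π^{-1}(V) ∈ τ. V is open in τ_Q iff π^{-1}(V) ∈ τ.
  V = {}: π^{-1}(V) = ∅ ∈ τ ✓.
  V = {[kilo]}: π^{-1}(V) = {kilo} ∉ τ ✗.
  V = {[lima=mike]}: π^{-1}(V) = {lima, mike} ∉ τ ✗.
  V = {[kilo], [lima=mike]}: π^{-1}(V) = {kilo, lima, mike} ∈ τ ✓.
  V = {[november]}: π^{-1}(V) = {november} ∉ τ ✗.
  V = {[kilo], [november]}: π^{-1}(V) = {kilo, november} ∉ τ ✗.
  V = {[lima=mike], [november]}: π^{-1}(V) = {lima, mike, november} ∉ τ ✗.
  V = {[kilo], [lima=mike], [november]}: π^{-1}(V) = {kilo, lima, mike, november} ∈ τ ✓.
Open sets in the quotient: τ_Q = {{}, {[kilo], [lima=mike]}, {[kilo], [lima=mike], [november]}} (3 elements).


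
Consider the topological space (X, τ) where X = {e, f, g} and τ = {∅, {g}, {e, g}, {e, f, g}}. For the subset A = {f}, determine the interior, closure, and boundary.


int(A) = ∅, cl(A) = {f}, ∂A = {f}.

Closed sets in (X, τ) are complements of opens:
  closed(X, τ) = {∅, {f}, {e, f}, {e, f, g}}.
int(A) = ⋃ {U ∈ τ : U ⊆ A}. Opens contained in A: ∅.
Taking the union of these: int(A) = ∅.
cl(A) = ⋂ {C closed : A ⊆ C}. Closed sets containing A: {f}, {e, f}, {e, f, g}.
Intersecting these: cl(A) = {f}.
∂A = cl(A) ∖ int(A) = {f} ∖ ∅ = {f}.


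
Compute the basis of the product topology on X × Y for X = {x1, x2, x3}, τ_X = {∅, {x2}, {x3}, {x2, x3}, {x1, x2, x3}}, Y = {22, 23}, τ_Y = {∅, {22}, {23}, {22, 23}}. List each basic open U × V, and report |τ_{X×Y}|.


Basis B = {∅ × ∅, {x2} × {22}, {x2} × {23}, {x3} × {22}, {x3} × {23}, {x2} × {22, 23}, {x2, x3} × {22}, {x2, x3} × {23}, {x3} × {22, 23}, {x1, x2, x3} × {22}, {x1, x2, x3} × {23}, {x2, x3} × {22, 23}, {x1, x2, x3} × {22, 23}}; |τ_{X×Y}| = 25.

Enumerate products U × V with U ∈ τ_X, V ∈ τ_Y (deduplicated):
  ∅ × ∅ = {} (∅)
  {x2} × {22} = {(x2,22)}
  {x2} × {23} = {(x2,23)}
  {x3} × {22} = {(x3,22)}
  {x3} × {23} = {(x3,23)}
  {x2} × {22, 23} = {(x2,22), (x2,23)}
  {x2, x3} × {22} = {(x2,22), (x3,22)}
  {x2, x3} × {23} = {(x2,23), (x3,23)}
  {x3} × {22, 23} = {(x3,22), (x3,23)}
  {x1, x2, x3} × {22} = {(x1,22), (x2,22), (x3,22)}
  {x1, x2, x3} × {23} = {(x1,23), (x2,23), (x3,23)}
  {x2, x3} × {22, 23} = {(x2,22), (x2,23), (x3,22), (x3,23)}
  {x1, x2, x3} × {22, 23} = {(x1,22), (x1,23), (x2,22), (x2,23), (x3,22), (x3,23)}
These 13 distinct sets form the basis B.
Close under arbitrary unions to get τ_{X×Y}; counting gives |τ_{X×Y}| = 25.


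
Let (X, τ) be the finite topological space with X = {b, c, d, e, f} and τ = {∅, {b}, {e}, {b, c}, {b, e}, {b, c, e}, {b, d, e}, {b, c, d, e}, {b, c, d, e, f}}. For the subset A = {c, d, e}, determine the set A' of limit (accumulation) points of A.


A' = {d, f}

For each x ∈ X, list the open sets U ∈ τ with x ∈ U, then check whether U ∩ (A ∖ {x}) ≠ ∅ for every such U.
  x = b: open {b} ∋ x has {b} ∩ (A ∖ {b}) = ∅, so x is NOT a limit point.
  x = c: open {b, c} ∋ x has {b, c} ∩ (A ∖ {c}) = ∅, so x is NOT a limit point.
  x = d: opens ∋ x are {b, d, e}, {b, c, d, e}, {b, c, d, e, f}; each meets A ∖ {d}, so x IS a limit point.
  x = e: open {e} ∋ x has {e} ∩ (A ∖ {e}) = ∅, so x is NOT a limit point.
  x = f: opens ∋ x are {b, c, d, e, f}; each meets A ∖ {f}, so x IS a limit point.
Collecting: A' = {d, f}.


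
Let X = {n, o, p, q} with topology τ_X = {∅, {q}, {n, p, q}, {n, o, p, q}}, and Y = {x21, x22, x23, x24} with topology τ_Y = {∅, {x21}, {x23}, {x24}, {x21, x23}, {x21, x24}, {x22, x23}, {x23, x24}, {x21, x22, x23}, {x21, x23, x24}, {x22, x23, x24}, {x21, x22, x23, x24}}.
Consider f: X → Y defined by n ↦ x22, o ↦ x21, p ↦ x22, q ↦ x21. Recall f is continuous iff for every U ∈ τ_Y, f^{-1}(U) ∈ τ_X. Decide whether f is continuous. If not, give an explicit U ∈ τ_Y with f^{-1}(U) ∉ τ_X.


f is NOT continuous.

Compute f^{-1}(U) for each U ∈ τ_Y:
  U = ∅: f^{-1}(U) = ∅ ∈ τ_X ✓.
  U = {x21}: f^{-1}(U) = {o, q} ∉ τ_X ✗.
  U = {x23}: f^{-1}(U) = ∅ ∈ τ_X ✓.
  U = {x24}: f^{-1}(U) = ∅ ∈ τ_X ✓.
  U = {x21, x23}: f^{-1}(U) = {o, q} ∉ τ_X ✗.
  U = {x21, x24}: f^{-1}(U) = {o, q} ∉ τ_X ✗.
  U = {x22, x23}: f^{-1}(U) = {n, p} ∉ τ_X ✗.
  U = {x23, x24}: f^{-1}(U) = ∅ ∈ τ_X ✓.
  U = {x21, x22, x23}: f^{-1}(U) = {n, o, p, q} ∈ τ_X ✓.
  U = {x21, x23, x24}: f^{-1}(U) = {o, q} ∉ τ_X ✗.
  U = {x22, x23, x24}: f^{-1}(U) = {n, p} ∉ τ_X ✗.
  U = {x21, x22, x23, x24}: f^{-1}(U) = {n, o, p, q} ∈ τ_X ✓.
Found U = {x21} with f^{-1}(U) = {o, q} not in τ_X. Therefore f is NOT continuous.


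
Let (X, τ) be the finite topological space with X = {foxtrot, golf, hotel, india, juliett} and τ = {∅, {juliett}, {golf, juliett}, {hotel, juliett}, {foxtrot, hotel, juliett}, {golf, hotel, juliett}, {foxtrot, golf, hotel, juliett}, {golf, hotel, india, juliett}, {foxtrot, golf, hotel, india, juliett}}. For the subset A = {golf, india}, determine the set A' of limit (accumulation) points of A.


A' = {india}

For each x ∈ X, list the open sets U ∈ τ with x ∈ U, then check whether U ∩ (A ∖ {x}) ≠ ∅ for every such U.
  x = foxtrot: open {foxtrot, hotel, juliett} ∋ x has {foxtrot, hotel, juliett} ∩ (A ∖ {foxtrot}) = ∅, so x is NOT a limit point.
  x = golf: open {golf, juliett} ∋ x has {golf, juliett} ∩ (A ∖ {golf}) = ∅, so x is NOT a limit point.
  x = hotel: open {hotel, juliett} ∋ x has {hotel, juliett} ∩ (A ∖ {hotel}) = ∅, so x is NOT a limit point.
  x = india: opens ∋ x are {golf, hotel, india, juliett}, {foxtrot, golf, hotel, india, juliett}; each meets A ∖ {india}, so x IS a limit point.
  x = juliett: open {juliett} ∋ x has {juliett} ∩ (A ∖ {juliett}) = ∅, so x is NOT a limit point.
Collecting: A' = {india}.


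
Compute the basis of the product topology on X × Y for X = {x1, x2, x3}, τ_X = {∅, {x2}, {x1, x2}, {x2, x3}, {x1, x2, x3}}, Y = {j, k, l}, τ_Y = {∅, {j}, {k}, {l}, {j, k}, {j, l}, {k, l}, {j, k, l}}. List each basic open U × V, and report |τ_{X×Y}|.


Basis B = {∅ × ∅, {x2} × {j}, {x2} × {k}, {x2} × {l}, {x1, x2} × {j}, {x1, x2} × {k}, {x1, x2} × {l}, {x2} × {j, k}, {x2} × {j, l}, {x2, x3} × {j}, {x2} × {k, l}, {x2, x3} × {k}, {x2, x3} × {l}, {x1, x2, x3} × {j}, {x1, x2, x3} × {k}, {x1, x2, x3} × {l}, {x2} × {j, k, l}, {x1, x2} × {j, k}, {x1, x2} × {j, l}, {x1, x2} × {k, l}, {x2, x3} × {j, k}, {x2, x3} × {j, l}, {x2, x3} × {k, l}, {x1, x2} × {j, k, l}, {x1, x2, x3} × {j, k}, {x1, x2, x3} × {j, l}, {x1, x2, x3} × {k, l}, {x2, x3} × {j, k, l}, {x1, x2, x3} × {j, k, l}}; |τ_{X×Y}| = 125.

Enumerate products U × V with U ∈ τ_X, V ∈ τ_Y (deduplicated):
  ∅ × ∅ = {} (∅)
  {x2} × {j} = {(x2,j)}
  {x2} × {k} = {(x2,k)}
  {x2} × {l} = {(x2,l)}
  {x1, x2} × {j} = {(x1,j), (x2,j)}
  {x1, x2} × {k} = {(x1,k), (x2,k)}
  {x1, x2} × {l} = {(x1,l), (x2,l)}
  {x2} × {j, k} = {(x2,j), (x2,k)}
  {x2} × {j, l} = {(x2,j), (x2,l)}
  {x2, x3} × {j} = {(x2,j), (x3,j)}
  {x2} × {k, l} = {(x2,k), (x2,l)}
  {x2, x3} × {k} = {(x2,k), (x3,k)}
  {x2, x3} × {l} = {(x2,l), (x3,l)}
  {x1, x2, x3} × {j} = {(x1,j), (x2,j), (x3,j)}
  {x1, x2, x3} × {k} = {(x1,k), (x2,k), (x3,k)}
  {x1, x2, x3} × {l} = {(x1,l), (x2,l), (x3,l)}
  {x2} × {j, k, l} = {(x2,j), (x2,k), (x2,l)}
  {x1, x2} × {j, k} = {(x1,j), (x1,k), (x2,j), (x2,k)}
  {x1, x2} × {j, l} = {(x1,j), (x1,l), (x2,j), (x2,l)}
  {x1, x2} × {k, l} = {(x1,k), (x1,l), (x2,k), (x2,l)}
  {x2, x3} × {j, k} = {(x2,j), (x2,k), (x3,j), (x3,k)}
  {x2, x3} × {j, l} = {(x2,j), (x2,l), (x3,j), (x3,l)}
  {x2, x3} × {k, l} = {(x2,k), (x2,l), (x3,k), (x3,l)}
  {x1, x2} × {j, k, l} = {(x1,j), (x1,k), (x1,l), (x2,j), (x2,k), (x2,l)}
  {x1, x2, x3} × {j, k} = {(x1,j), (x1,k), (x2,j), (x2,k), (x3,j), (x3,k)}
  {x1, x2, x3} × {j, l} = {(x1,j), (x1,l), (x2,j), (x2,l), (x3,j), (x3,l)}
  {x1, x2, x3} × {k, l} = {(x1,k), (x1,l), (x2,k), (x2,l), (x3,k), (x3,l)}
  {x2, x3} × {j, k, l} = {(x2,j), (x2,k), (x2,l), (x3,j), (x3,k), (x3,l)}
  {x1, x2, x3} × {j, k, l} = {(x1,j), (x1,k), (x1,l), (x2,j), (x2,k), (x2,l), (x3,j), (x3,k), (x3,l)}
These 29 distinct sets form the basis B.
Close under arbitrary unions to get τ_{X×Y}; counting gives |τ_{X×Y}| = 125.


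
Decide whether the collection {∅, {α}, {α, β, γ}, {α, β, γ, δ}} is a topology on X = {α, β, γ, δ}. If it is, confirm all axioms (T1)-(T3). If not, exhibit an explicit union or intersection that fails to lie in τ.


τ IS a topology on X.

Axiom (T1): ∅ ∈ τ? Yes; X ∈ τ? Yes.
Axiom (T2/T3): check pairwise unions and intersections of members of τ.
All pairwise intersections and unions checked — each lies in τ. Therefore τ satisfies (T1), (T2), (T3): it IS a topology on X.


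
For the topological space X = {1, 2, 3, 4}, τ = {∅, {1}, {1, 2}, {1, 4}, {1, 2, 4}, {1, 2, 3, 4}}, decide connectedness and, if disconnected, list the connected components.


(X, τ) is connected.

Find clopen sets (U ∈ τ with X ∖ U ∈ τ):
  U = ∅, X ∖ U = {1, 2, 3, 4} — both open, so U is clopen.
  U = {1, 2, 3, 4}, X ∖ U = ∅ — both open, so U is clopen.
Only trivial clopens (∅ and X) exist, so (X, τ) is connected.
Compute connected components by grouping points that agree on all clopens:
  component: {1, 2, 3, 4}


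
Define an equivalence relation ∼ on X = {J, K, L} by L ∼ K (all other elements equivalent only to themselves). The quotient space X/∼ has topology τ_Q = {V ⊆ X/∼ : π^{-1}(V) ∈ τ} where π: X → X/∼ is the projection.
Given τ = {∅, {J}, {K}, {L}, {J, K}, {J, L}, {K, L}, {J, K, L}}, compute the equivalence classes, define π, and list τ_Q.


X/∼ = {[J], [K=L]}; |τ_Q| = 4.

Equivalence classes: [J], [K=L].
Quotient map π: X → X/∼ sends J ↦ [J], K ↦ [K=L], L ↦ [K=L].
For each subset V ⊆ X/∼, compute π^{-1}(V) ⊆ X and check whether π^{-1}(V) ∈ τ. V is open in τ_Q iff π^{-1}(V) ∈ τ.
  V = {}: π^{-1}(V) = ∅ ∈ τ ✓.
  V = {[J]}: π^{-1}(V) = {J} ∈ τ ✓.
  V = {[K=L]}: π^{-1}(V) = {K, L} ∈ τ ✓.
  V = {[J], [K=L]}: π^{-1}(V) = {J, K, L} ∈ τ ✓.
Open sets in the quotient: τ_Q = {{}, {[J]}, {[K=L]}, {[J], [K=L]}} (4 elements).


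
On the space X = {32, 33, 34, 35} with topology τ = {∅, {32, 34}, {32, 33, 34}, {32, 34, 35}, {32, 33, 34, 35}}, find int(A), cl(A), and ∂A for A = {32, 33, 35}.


int(A) = ∅, cl(A) = {32, 33, 34, 35}, ∂A = {32, 33, 34, 35}.

Closed sets in (X, τ) are complements of opens:
  closed(X, τ) = {∅, {33}, {35}, {33, 35}, {32, 33, 34, 35}}.
int(A) = ⋃ {U ∈ τ : U ⊆ A}. Opens contained in A: ∅.
Taking the union of these: int(A) = ∅.
cl(A) = ⋂ {C closed : A ⊆ C}. Closed sets containing A: {32, 33, 34, 35}.
Intersecting these: cl(A) = {32, 33, 34, 35}.
∂A = cl(A) ∖ int(A) = {32, 33, 34, 35} ∖ ∅ = {32, 33, 34, 35}.


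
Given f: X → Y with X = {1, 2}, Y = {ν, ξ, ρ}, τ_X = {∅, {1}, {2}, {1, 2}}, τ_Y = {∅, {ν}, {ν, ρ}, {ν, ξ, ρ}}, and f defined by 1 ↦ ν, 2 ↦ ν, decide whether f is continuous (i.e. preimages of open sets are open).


f IS continuous.

Compute f^{-1}(U) for each U ∈ τ_Y:
  U = ∅: f^{-1}(U) = ∅ ∈ τ_X ✓.
  U = {ν}: f^{-1}(U) = {1, 2} ∈ τ_X ✓.
  U = {ν, ρ}: f^{-1}(U) = {1, 2} ∈ τ_X ✓.
  U = {ν, ξ, ρ}: f^{-1}(U) = {1, 2} ∈ τ_X ✓.
Every preimage lies in τ_X, so f IS continuous.


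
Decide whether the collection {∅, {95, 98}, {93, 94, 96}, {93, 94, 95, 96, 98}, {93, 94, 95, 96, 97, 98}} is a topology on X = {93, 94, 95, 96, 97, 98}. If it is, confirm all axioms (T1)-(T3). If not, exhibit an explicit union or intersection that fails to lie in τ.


τ IS a topology on X.

Axiom (T1): ∅ ∈ τ? Yes; X ∈ τ? Yes.
Axiom (T2/T3): check pairwise unions and intersections of members of τ.
All pairwise intersections and unions checked — each lies in τ. Therefore τ satisfies (T1), (T2), (T3): it IS a topology on X.


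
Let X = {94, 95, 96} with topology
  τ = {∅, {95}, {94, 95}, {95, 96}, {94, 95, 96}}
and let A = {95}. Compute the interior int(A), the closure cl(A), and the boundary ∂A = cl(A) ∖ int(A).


int(A) = {95}, cl(A) = {94, 95, 96}, ∂A = {94, 96}.

Closed sets in (X, τ) are complements of opens:
  closed(X, τ) = {∅, {94}, {96}, {94, 96}, {94, 95, 96}}.
int(A) = ⋃ {U ∈ τ : U ⊆ A}. Opens contained in A: ∅, {95}.
Taking the union of these: int(A) = {95}.
cl(A) = ⋂ {C closed : A ⊆ C}. Closed sets containing A: {94, 95, 96}.
Intersecting these: cl(A) = {94, 95, 96}.
∂A = cl(A) ∖ int(A) = {94, 95, 96} ∖ {95} = {94, 96}.


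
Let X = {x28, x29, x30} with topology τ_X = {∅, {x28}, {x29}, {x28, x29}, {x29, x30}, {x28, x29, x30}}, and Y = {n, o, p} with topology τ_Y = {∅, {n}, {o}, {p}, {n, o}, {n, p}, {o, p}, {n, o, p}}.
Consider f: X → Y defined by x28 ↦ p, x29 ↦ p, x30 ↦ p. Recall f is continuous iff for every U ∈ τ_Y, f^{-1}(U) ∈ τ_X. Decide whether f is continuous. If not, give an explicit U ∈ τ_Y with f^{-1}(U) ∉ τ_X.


f IS continuous.

Compute f^{-1}(U) for each U ∈ τ_Y:
  U = ∅: f^{-1}(U) = ∅ ∈ τ_X ✓.
  U = {n}: f^{-1}(U) = ∅ ∈ τ_X ✓.
  U = {o}: f^{-1}(U) = ∅ ∈ τ_X ✓.
  U = {p}: f^{-1}(U) = {x28, x29, x30} ∈ τ_X ✓.
  U = {n, o}: f^{-1}(U) = ∅ ∈ τ_X ✓.
  U = {n, p}: f^{-1}(U) = {x28, x29, x30} ∈ τ_X ✓.
  U = {o, p}: f^{-1}(U) = {x28, x29, x30} ∈ τ_X ✓.
  U = {n, o, p}: f^{-1}(U) = {x28, x29, x30} ∈ τ_X ✓.
Every preimage lies in τ_X, so f IS continuous.


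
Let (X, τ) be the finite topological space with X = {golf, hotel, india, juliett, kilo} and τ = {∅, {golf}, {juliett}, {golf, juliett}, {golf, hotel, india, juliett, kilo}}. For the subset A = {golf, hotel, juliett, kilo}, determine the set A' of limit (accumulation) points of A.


A' = {hotel, india, kilo}

For each x ∈ X, list the open sets U ∈ τ with x ∈ U, then check whether U ∩ (A ∖ {x}) ≠ ∅ for every such U.
  x = golf: open {golf} ∋ x has {golf} ∩ (A ∖ {golf}) = ∅, so x is NOT a limit point.
  x = hotel: opens ∋ x are {golf, hotel, india, juliett, kilo}; each meets A ∖ {hotel}, so x IS a limit point.
  x = india: opens ∋ x are {golf, hotel, india, juliett, kilo}; each meets A ∖ {india}, so x IS a limit point.
  x = juliett: open {juliett} ∋ x has {juliett} ∩ (A ∖ {juliett}) = ∅, so x is NOT a limit point.
  x = kilo: opens ∋ x are {golf, hotel, india, juliett, kilo}; each meets A ∖ {kilo}, so x IS a limit point.
Collecting: A' = {hotel, india, kilo}.


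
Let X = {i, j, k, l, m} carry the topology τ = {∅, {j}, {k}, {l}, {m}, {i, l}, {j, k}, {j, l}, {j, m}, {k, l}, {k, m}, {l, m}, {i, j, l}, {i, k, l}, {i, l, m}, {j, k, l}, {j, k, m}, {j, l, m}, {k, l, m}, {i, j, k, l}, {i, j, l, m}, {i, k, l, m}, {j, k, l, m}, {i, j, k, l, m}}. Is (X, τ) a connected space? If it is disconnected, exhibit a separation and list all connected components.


(X, τ) is disconnected; components = [{j}, {k}, {m}, {i, l}].

Find clopen sets (U ∈ τ with X ∖ U ∈ τ):
  U = ∅, X ∖ U = {i, j, k, l, m} — both open, so U is clopen.
  U = {j}, X ∖ U = {i, k, l, m} — both open, so U is clopen.
  U = {k}, X ∖ U = {i, j, l, m} — both open, so U is clopen.
  U = {m}, X ∖ U = {i, j, k, l} — both open, so U is clopen.
  U = {i, l}, X ∖ U = {j, k, m} — both open, so U is clopen.
  U = {j, k}, X ∖ U = {i, l, m} — both open, so U is clopen.
  U = {j, m}, X ∖ U = {i, k, l} — both open, so U is clopen.
  U = {k, m}, X ∖ U = {i, j, l} — both open, so U is clopen.
  U = {i, j, l}, X ∖ U = {k, m} — both open, so U is clopen.
  U = {i, k, l}, X ∖ U = {j, m} — both open, so U is clopen.
  U = {i, l, m}, X ∖ U = {j, k} — both open, so U is clopen.
  U = {j, k, m}, X ∖ U = {i, l} — both open, so U is clopen.
  U = {i, j, k, l}, X ∖ U = {m} — both open, so U is clopen.
  U = {i, j, l, m}, X ∖ U = {k} — both open, so U is clopen.
  U = {i, k, l, m}, X ∖ U = {j} — both open, so U is clopen.
  U = {i, j, k, l, m}, X ∖ U = ∅ — both open, so U is clopen.
Nontrivial clopen(s) exist: e.g. {i, j, l, m}. So (X, τ) is disconnected.
Compute connected components by grouping points that agree on all clopens:
  component: {j}
  component: {k}
  component: {m}
  component: {i, l}


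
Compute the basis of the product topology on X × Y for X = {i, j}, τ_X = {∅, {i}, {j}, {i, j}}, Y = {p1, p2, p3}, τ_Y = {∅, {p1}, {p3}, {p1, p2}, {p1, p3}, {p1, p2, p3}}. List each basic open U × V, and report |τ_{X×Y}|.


Basis B = {∅ × ∅, {i} × {p1}, {i} × {p3}, {j} × {p1}, {j} × {p3}, {i} × {p1, p2}, {i} × {p1, p3}, {i, j} × {p1}, {i, j} × {p3}, {j} × {p1, p2}, {j} × {p1, p3}, {i} × {p1, p2, p3}, {j} × {p1, p2, p3}, {i, j} × {p1, p2}, {i, j} × {p1, p3}, {i, j} × {p1, p2, p3}}; |τ_{X×Y}| = 36.

Enumerate products U × V with U ∈ τ_X, V ∈ τ_Y (deduplicated):
  ∅ × ∅ = {} (∅)
  {i} × {p1} = {(i,p1)}
  {i} × {p3} = {(i,p3)}
  {j} × {p1} = {(j,p1)}
  {j} × {p3} = {(j,p3)}
  {i} × {p1, p2} = {(i,p1), (i,p2)}
  {i} × {p1, p3} = {(i,p1), (i,p3)}
  {i, j} × {p1} = {(i,p1), (j,p1)}
  {i, j} × {p3} = {(i,p3), (j,p3)}
  {j} × {p1, p2} = {(j,p1), (j,p2)}
  {j} × {p1, p3} = {(j,p1), (j,p3)}
  {i} × {p1, p2, p3} = {(i,p1), (i,p2), (i,p3)}
  {j} × {p1, p2, p3} = {(j,p1), (j,p2), (j,p3)}
  {i, j} × {p1, p2} = {(i,p1), (i,p2), (j,p1), (j,p2)}
  {i, j} × {p1, p3} = {(i,p1), (i,p3), (j,p1), (j,p3)}
  {i, j} × {p1, p2, p3} = {(i,p1), (i,p2), (i,p3), (j,p1), (j,p2), (j,p3)}
These 16 distinct sets form the basis B.
Close under arbitrary unions to get τ_{X×Y}; counting gives |τ_{X×Y}| = 36.


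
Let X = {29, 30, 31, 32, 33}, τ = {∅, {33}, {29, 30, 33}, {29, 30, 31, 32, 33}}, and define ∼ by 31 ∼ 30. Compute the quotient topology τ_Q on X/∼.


X/∼ = {[29], [30=31], [32], [33]}; |τ_Q| = 3.

Equivalence classes: [29], [30=31], [32], [33].
Quotient map π: X → X/∼ sends 29 ↦ [29], 30 ↦ [30=31], 31 ↦ [30=31], 32 ↦ [32], 33 ↦ [33].
For each subset V ⊆ X/∼, compute π^{-1}(V) ⊆ X and check whether π^{-1}(V) ∈ τ. V is open in τ_Q iff π^{-1}(V) ∈ τ.
  V = {}: π^{-1}(V) = ∅ ∈ τ ✓.
  V = {[29]}: π^{-1}(V) = {29} ∉ τ ✗.
  V = {[30=31]}: π^{-1}(V) = {30, 31} ∉ τ ✗.
  V = {[29], [30=31]}: π^{-1}(V) = {29, 30, 31} ∉ τ ✗.
  V = {[32]}: π^{-1}(V) = {32} ∉ τ ✗.
  V = {[29], [32]}: π^{-1}(V) = {29, 32} ∉ τ ✗.
  V = {[30=31], [32]}: π^{-1}(V) = {30, 31, 32} ∉ τ ✗.
  V = {[29], [30=31], [32]}: π^{-1}(V) = {29, 30, 31, 32} ∉ τ ✗.
  V = {[33]}: π^{-1}(V) = {33} ∈ τ ✓.
  V = {[29], [33]}: π^{-1}(V) = {29, 33} ∉ τ ✗.
  V = {[30=31], [33]}: π^{-1}(V) = {30, 31, 33} ∉ τ ✗.
  V = {[29], [30=31], [33]}: π^{-1}(V) = {29, 30, 31, 33} ∉ τ ✗.
  V = {[32], [33]}: π^{-1}(V) = {32, 33} ∉ τ ✗.
  V = {[29], [32], [33]}: π^{-1}(V) = {29, 32, 33} ∉ τ ✗.
  V = {[30=31], [32], [33]}: π^{-1}(V) = {30, 31, 32, 33} ∉ τ ✗.
  V = {[29], [30=31], [32], [33]}: π^{-1}(V) = {29, 30, 31, 32, 33} ∈ τ ✓.
Open sets in the quotient: τ_Q = {{}, {[33]}, {[29], [30=31], [32], [33]}} (3 elements).


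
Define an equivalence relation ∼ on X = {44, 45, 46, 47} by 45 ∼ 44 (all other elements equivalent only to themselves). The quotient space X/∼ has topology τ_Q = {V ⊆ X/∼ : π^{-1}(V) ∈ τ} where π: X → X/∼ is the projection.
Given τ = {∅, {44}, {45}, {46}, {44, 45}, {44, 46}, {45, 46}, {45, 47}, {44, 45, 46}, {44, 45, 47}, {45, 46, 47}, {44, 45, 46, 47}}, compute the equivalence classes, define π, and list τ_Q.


X/∼ = {[44=45], [46], [47]}; |τ_Q| = 6.

Equivalence classes: [44=45], [46], [47].
Quotient map π: X → X/∼ sends 44 ↦ [44=45], 45 ↦ [44=45], 46 ↦ [46], 47 ↦ [47].
For each subset V ⊆ X/∼, compute π^{-1}(V) ⊆ X and check whether π^{-1}(V) ∈ τ. V is open in τ_Q iff π^{-1}(V) ∈ τ.
  V = {}: π^{-1}(V) = ∅ ∈ τ ✓.
  V = {[44=45]}: π^{-1}(V) = {44, 45} ∈ τ ✓.
  V = {[46]}: π^{-1}(V) = {46} ∈ τ ✓.
  V = {[44=45], [46]}: π^{-1}(V) = {44, 45, 46} ∈ τ ✓.
  V = {[47]}: π^{-1}(V) = {47} ∉ τ ✗.
  V = {[44=45], [47]}: π^{-1}(V) = {44, 45, 47} ∈ τ ✓.
  V = {[46], [47]}: π^{-1}(V) = {46, 47} ∉ τ ✗.
  V = {[44=45], [46], [47]}: π^{-1}(V) = {44, 45, 46, 47} ∈ τ ✓.
Open sets in the quotient: τ_Q = {{}, {[44=45]}, {[46]}, {[44=45], [46]}, {[44=45], [47]}, {[44=45], [46], [47]}} (6 elements).


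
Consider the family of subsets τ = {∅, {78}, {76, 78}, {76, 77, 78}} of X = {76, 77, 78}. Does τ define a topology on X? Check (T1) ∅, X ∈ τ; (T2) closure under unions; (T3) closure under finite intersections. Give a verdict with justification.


τ IS a topology on X.

Axiom (T1): ∅ ∈ τ? Yes; X ∈ τ? Yes.
Axiom (T2/T3): check pairwise unions and intersections of members of τ.
All pairwise intersections and unions checked — each lies in τ. Therefore τ satisfies (T1), (T2), (T3): it IS a topology on X.


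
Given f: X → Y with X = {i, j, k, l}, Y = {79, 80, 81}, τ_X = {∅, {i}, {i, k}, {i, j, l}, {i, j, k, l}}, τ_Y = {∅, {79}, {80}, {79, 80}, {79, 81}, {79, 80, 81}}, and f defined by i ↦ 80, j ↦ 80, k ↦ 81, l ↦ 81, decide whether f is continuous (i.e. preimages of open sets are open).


f is NOT continuous.

Compute f^{-1}(U) for each U ∈ τ_Y:
  U = ∅: f^{-1}(U) = ∅ ∈ τ_X ✓.
  U = {79}: f^{-1}(U) = ∅ ∈ τ_X ✓.
  U = {80}: f^{-1}(U) = {i, j} ∉ τ_X ✗.
  U = {79, 80}: f^{-1}(U) = {i, j} ∉ τ_X ✗.
  U = {79, 81}: f^{-1}(U) = {k, l} ∉ τ_X ✗.
  U = {79, 80, 81}: f^{-1}(U) = {i, j, k, l} ∈ τ_X ✓.
Found U = {80} with f^{-1}(U) = {i, j} not in τ_X. Therefore f is NOT continuous.


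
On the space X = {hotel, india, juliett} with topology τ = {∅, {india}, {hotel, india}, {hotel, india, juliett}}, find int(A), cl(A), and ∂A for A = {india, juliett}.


int(A) = {india}, cl(A) = {hotel, india, juliett}, ∂A = {hotel, juliett}.

Closed sets in (X, τ) are complements of opens:
  closed(X, τ) = {∅, {juliett}, {hotel, juliett}, {hotel, india, juliett}}.
int(A) = ⋃ {U ∈ τ : U ⊆ A}. Opens contained in A: ∅, {india}.
Taking the union of these: int(A) = {india}.
cl(A) = ⋂ {C closed : A ⊆ C}. Closed sets containing A: {hotel, india, juliett}.
Intersecting these: cl(A) = {hotel, india, juliett}.
∂A = cl(A) ∖ int(A) = {hotel, india, juliett} ∖ {india} = {hotel, juliett}.


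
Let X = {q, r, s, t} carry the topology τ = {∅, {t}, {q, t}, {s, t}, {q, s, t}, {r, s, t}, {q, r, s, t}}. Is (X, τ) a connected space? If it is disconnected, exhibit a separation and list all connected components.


(X, τ) is connected.

Find clopen sets (U ∈ τ with X ∖ U ∈ τ):
  U = ∅, X ∖ U = {q, r, s, t} — both open, so U is clopen.
  U = {q, r, s, t}, X ∖ U = ∅ — both open, so U is clopen.
Only trivial clopens (∅ and X) exist, so (X, τ) is connected.
Compute connected components by grouping points that agree on all clopens:
  component: {q, r, s, t}


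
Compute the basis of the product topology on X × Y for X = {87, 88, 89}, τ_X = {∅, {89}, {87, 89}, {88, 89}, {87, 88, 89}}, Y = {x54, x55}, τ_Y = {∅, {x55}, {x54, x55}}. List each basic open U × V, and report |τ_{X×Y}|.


Basis B = {∅ × ∅, {89} × {x55}, {87, 89} × {x55}, {88, 89} × {x55}, {89} × {x54, x55}, {87, 88, 89} × {x55}, {87, 89} × {x54, x55}, {88, 89} × {x54, x55}, {87, 88, 89} × {x54, x55}}; |τ_{X×Y}| = 14.

Enumerate products U × V with U ∈ τ_X, V ∈ τ_Y (deduplicated):
  ∅ × ∅ = {} (∅)
  {89} × {x55} = {(89,x55)}
  {87, 89} × {x55} = {(87,x55), (89,x55)}
  {88, 89} × {x55} = {(88,x55), (89,x55)}
  {89} × {x54, x55} = {(89,x54), (89,x55)}
  {87, 88, 89} × {x55} = {(87,x55), (88,x55), (89,x55)}
  {87, 89} × {x54, x55} = {(87,x54), (87,x55), (89,x54), (89,x55)}
  {88, 89} × {x54, x55} = {(88,x54), (88,x55), (89,x54), (89,x55)}
  {87, 88, 89} × {x54, x55} = {(87,x54), (87,x55), (88,x54), (88,x55), (89,x54), (89,x55)}
These 9 distinct sets form the basis B.
Close under arbitrary unions to get τ_{X×Y}; counting gives |τ_{X×Y}| = 14.


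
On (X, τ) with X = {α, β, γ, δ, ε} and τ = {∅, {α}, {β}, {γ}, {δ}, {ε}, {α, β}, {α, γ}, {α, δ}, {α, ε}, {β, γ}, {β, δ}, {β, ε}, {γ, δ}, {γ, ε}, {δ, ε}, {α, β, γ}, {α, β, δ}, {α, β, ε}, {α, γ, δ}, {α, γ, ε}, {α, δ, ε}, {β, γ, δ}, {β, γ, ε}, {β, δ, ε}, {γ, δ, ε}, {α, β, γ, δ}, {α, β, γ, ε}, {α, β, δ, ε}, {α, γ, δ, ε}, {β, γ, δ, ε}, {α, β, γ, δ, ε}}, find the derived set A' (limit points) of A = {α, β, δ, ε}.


A' = ∅

For each x ∈ X, list the open sets U ∈ τ with x ∈ U, then check whether U ∩ (A ∖ {x}) ≠ ∅ for every such U.
  x = α: open {α} ∋ x has {α} ∩ (A ∖ {α}) = ∅, so x is NOT a limit point.
  x = β: open {β} ∋ x has {β} ∩ (A ∖ {β}) = ∅, so x is NOT a limit point.
  x = γ: open {γ} ∋ x has {γ} ∩ (A ∖ {γ}) = ∅, so x is NOT a limit point.
  x = δ: open {δ} ∋ x has {δ} ∩ (A ∖ {δ}) = ∅, so x is NOT a limit point.
  x = ε: open {ε} ∋ x has {ε} ∩ (A ∖ {ε}) = ∅, so x is NOT a limit point.
Collecting: A' = ∅.


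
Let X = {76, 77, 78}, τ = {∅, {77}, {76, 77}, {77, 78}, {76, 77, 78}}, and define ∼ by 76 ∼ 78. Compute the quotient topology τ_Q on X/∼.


X/∼ = {[76=78], [77]}; |τ_Q| = 3.

Equivalence classes: [76=78], [77].
Quotient map π: X → X/∼ sends 76 ↦ [76=78], 77 ↦ [77], 78 ↦ [76=78].
For each subset V ⊆ X/∼, compute π^{-1}(V) ⊆ X and check whether π^{-1}(V) ∈ τ. V is open in τ_Q iff π^{-1}(V) ∈ τ.
  V = {}: π^{-1}(V) = ∅ ∈ τ ✓.
  V = {[76=78]}: π^{-1}(V) = {76, 78} ∉ τ ✗.
  V = {[77]}: π^{-1}(V) = {77} ∈ τ ✓.
  V = {[76=78], [77]}: π^{-1}(V) = {76, 77, 78} ∈ τ ✓.
Open sets in the quotient: τ_Q = {{}, {[77]}, {[76=78], [77]}} (3 elements).


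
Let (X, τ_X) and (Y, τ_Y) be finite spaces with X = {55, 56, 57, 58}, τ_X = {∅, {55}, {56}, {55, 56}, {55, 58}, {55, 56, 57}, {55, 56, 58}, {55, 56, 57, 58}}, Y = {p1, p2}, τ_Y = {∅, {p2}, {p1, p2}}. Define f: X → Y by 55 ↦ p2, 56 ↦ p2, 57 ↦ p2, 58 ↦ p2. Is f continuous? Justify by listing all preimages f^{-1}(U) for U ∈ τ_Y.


f IS continuous.

Compute f^{-1}(U) for each U ∈ τ_Y:
  U = ∅: f^{-1}(U) = ∅ ∈ τ_X ✓.
  U = {p2}: f^{-1}(U) = {55, 56, 57, 58} ∈ τ_X ✓.
  U = {p1, p2}: f^{-1}(U) = {55, 56, 57, 58} ∈ τ_X ✓.
Every preimage lies in τ_X, so f IS continuous.


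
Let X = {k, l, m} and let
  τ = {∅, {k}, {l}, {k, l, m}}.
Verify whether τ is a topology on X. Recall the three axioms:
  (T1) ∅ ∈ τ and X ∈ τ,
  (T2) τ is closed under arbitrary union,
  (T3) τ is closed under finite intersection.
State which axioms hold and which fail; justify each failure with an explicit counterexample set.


τ is NOT a topology on X.

Axiom (T1): ∅ ∈ τ? Yes; X ∈ τ? Yes.
Axiom (T2/T3): check pairwise unions and intersections of members of τ.
Counterexample for (T2): {k} ∪ {l} = {k, l} ∉ τ. Therefore τ is NOT a topology.


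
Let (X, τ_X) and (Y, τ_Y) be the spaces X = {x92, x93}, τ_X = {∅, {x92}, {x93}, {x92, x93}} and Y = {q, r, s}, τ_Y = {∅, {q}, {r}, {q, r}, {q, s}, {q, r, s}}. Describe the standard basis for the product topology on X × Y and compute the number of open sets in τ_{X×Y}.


Basis B = {∅ × ∅, {x92} × {q}, {x92} × {r}, {x93} × {q}, {x93} × {r}, {x92} × {q, r}, {x92} × {q, s}, {x92, x93} × {q}, {x92, x93} × {r}, {x93} × {q, r}, {x93} × {q, s}, {x92} × {q, r, s}, {x93} × {q, r, s}, {x92, x93} × {q, r}, {x92, x93} × {q, s}, {x92, x93} × {q, r, s}}; |τ_{X×Y}| = 36.

Enumerate products U × V with U ∈ τ_X, V ∈ τ_Y (deduplicated):
  ∅ × ∅ = {} (∅)
  {x92} × {q} = {(x92,q)}
  {x92} × {r} = {(x92,r)}
  {x93} × {q} = {(x93,q)}
  {x93} × {r} = {(x93,r)}
  {x92} × {q, r} = {(x92,q), (x92,r)}
  {x92} × {q, s} = {(x92,q), (x92,s)}
  {x92, x93} × {q} = {(x92,q), (x93,q)}
  {x92, x93} × {r} = {(x92,r), (x93,r)}
  {x93} × {q, r} = {(x93,q), (x93,r)}
  {x93} × {q, s} = {(x93,q), (x93,s)}
  {x92} × {q, r, s} = {(x92,q), (x92,r), (x92,s)}
  {x93} × {q, r, s} = {(x93,q), (x93,r), (x93,s)}
  {x92, x93} × {q, r} = {(x92,q), (x92,r), (x93,q), (x93,r)}
  {x92, x93} × {q, s} = {(x92,q), (x92,s), (x93,q), (x93,s)}
  {x92, x93} × {q, r, s} = {(x92,q), (x92,r), (x92,s), (x93,q), (x93,r), (x93,s)}
These 16 distinct sets form the basis B.
Close under arbitrary unions to get τ_{X×Y}; counting gives |τ_{X×Y}| = 36.
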